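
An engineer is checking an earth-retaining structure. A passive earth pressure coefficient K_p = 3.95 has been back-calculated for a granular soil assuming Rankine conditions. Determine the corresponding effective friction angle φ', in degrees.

36.6°

K_p = (1+sin φ)/(1−sin φ) ⇒ sin φ = (K_p − 1)/(K_p + 1) = 0.5960.
φ = arcsin(0.5960) = 36.58°.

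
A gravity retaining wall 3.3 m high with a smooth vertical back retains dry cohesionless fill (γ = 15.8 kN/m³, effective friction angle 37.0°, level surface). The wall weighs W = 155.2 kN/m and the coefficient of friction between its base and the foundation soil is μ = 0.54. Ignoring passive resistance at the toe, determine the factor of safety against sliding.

3.92

K_a = tan²(45° − 37.0°/2) = 0.2486.
P_a = ½K_aγH² = 0.5×0.2486×15.8×3.3² = 21.39 kN/m, acting at H/3 = 1.100 m above the base.
FS_sliding = μW / P_a = 0.54×155.2 / 21.39 = 3.919.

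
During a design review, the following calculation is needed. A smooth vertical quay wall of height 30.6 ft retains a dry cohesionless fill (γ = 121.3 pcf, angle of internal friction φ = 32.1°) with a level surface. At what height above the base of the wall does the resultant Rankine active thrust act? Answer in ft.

10.2 ft

K_a = 0.3060.
The pressure distribution is triangular, so the resultant acts at H/3 above the base = 30.6/3 = 10.20 ft.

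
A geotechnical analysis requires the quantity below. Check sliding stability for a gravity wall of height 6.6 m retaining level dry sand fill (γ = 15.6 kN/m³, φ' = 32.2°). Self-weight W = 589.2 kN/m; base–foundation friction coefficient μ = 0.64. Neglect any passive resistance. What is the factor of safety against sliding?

3.64

K_a = tan²(45° − 32.2°/2) = 0.3047.
P_a = ½K_aγH² = 0.5×0.3047×15.6×6.6² = 103.5 kN/m, acting at H/3 = 2.200 m above the base.
FS_sliding = μW / P_a = 0.64×589.2 / 103.5 = 3.642.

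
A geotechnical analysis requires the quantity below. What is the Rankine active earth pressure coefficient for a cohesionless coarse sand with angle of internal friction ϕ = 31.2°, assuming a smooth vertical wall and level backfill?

K_a = tan²(45° − φ/2) = tan²(29.40°) = 0.3175.

0.317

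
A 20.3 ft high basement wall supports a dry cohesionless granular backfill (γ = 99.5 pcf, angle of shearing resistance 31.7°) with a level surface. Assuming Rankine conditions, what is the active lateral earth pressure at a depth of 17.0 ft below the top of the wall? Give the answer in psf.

K_a = (1 − sin φ)/(1 + sin φ) = 0.3111.
σ_h = K_a γ z = 0.3111 × 99.5 × 17.0 = 526.2 psf.

526 psf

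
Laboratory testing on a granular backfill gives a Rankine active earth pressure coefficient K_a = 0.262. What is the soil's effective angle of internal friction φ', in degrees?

35.8°

K_a = tan²(45° − φ/2) ⇒ 45° − φ/2 = arctan(√0.262) = 27.11°.
φ = 2(45° − 27.11°) = 35.79°.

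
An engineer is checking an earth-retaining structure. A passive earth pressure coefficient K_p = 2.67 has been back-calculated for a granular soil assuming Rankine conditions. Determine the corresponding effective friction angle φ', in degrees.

K_p = (1+sin φ)/(1−sin φ) ⇒ sin φ = (K_p − 1)/(K_p + 1) = 0.4550.
φ = arcsin(0.4550) = 27.07°.

27.1°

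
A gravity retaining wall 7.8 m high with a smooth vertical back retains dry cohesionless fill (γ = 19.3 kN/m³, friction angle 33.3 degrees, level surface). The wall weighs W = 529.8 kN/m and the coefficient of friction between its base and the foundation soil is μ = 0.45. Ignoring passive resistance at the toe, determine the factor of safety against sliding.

1.39

K_a = tan²(45° − 33.3°/2) = 0.2911.
P_a = ½K_aγH² = 0.5×0.2911×19.3×7.8² = 170.9 kN/m, acting at H/3 = 2.600 m above the base.
FS_sliding = μW / P_a = 0.45×529.8 / 170.9 = 1.395.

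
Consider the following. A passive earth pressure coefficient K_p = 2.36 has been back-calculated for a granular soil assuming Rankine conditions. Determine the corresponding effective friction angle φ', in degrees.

23.9°

K_p = (1+sin φ)/(1−sin φ) ⇒ sin φ = (K_p − 1)/(K_p + 1) = 0.4048.
φ = arcsin(0.4048) = 23.88°.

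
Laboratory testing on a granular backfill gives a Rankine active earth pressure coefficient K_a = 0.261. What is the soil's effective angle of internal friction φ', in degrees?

K_a = tan²(45° − φ/2) ⇒ 45° − φ/2 = arctan(√0.261) = 27.06°.
φ = 2(45° − 27.06°) = 35.88°.

35.9°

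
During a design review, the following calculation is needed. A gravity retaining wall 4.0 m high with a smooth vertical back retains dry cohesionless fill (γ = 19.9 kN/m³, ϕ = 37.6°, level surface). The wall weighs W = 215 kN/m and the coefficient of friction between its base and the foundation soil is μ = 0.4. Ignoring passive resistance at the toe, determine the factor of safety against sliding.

K_a = tan²(45° − 37.6°/2) = 0.2421.
P_a = ½K_aγH² = 0.5×0.2421×19.9×4.0² = 38.55 kN/m, acting at H/3 = 1.333 m above the base.
FS_sliding = μW / P_a = 0.4×215 / 38.55 = 2.231.

2.23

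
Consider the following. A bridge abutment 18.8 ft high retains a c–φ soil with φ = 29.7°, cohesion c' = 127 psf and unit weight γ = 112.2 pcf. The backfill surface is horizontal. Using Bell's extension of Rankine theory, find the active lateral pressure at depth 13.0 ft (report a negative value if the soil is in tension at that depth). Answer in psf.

K_a = (1 − sin φ)/(1 + sin φ) = 0.3374.
σ_a = K_a γ z − 2c√K_a = 0.3374×112.2×13.0 − 2×127×0.5808 = 344.6 psf.

345 psf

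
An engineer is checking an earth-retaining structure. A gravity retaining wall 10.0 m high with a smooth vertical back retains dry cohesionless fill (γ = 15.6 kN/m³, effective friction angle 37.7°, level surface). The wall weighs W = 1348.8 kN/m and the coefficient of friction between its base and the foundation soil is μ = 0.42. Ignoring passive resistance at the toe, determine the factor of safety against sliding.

3.01

K_a = tan²(45° − 37.7°/2) = 0.2411.
P_a = ½K_aγH² = 0.5×0.2411×15.6×10.0² = 188.0 kN/m, acting at H/3 = 3.333 m above the base.
FS_sliding = μW / P_a = 0.42×1348.8 / 188.0 = 3.013.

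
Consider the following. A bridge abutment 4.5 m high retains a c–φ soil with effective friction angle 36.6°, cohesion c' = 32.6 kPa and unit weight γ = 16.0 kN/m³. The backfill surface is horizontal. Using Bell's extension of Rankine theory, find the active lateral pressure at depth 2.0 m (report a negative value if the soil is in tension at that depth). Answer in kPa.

-24.7 kPa

K_a = (1 − sin φ)/(1 + sin φ) = 0.2530.
σ_a = K_a γ z − 2c√K_a = 0.2530×16.0×2.0 − 2×32.6×0.5029 = -24.70 kPa.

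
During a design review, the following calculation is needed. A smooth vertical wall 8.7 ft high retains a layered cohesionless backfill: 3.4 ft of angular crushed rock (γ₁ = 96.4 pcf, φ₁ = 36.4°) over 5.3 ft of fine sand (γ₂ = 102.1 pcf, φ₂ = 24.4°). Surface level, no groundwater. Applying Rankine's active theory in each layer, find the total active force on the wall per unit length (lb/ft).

1460 lb/ft

K_a1 = tan²(45°−36.4°/2) = 0.2552; K_a2 = tan²(45°−24.4°/2) = 0.4153.
Layer 1: σ at base = K_a1 γ₁ h₁ = 83.63 psf; P₁ = ½×83.63×3.4 = 142.2.
Layer 2: σ_v at top = γ₁h₁ = 327.8; σ_h top = K_a2×327.8 = 136.1; σ_h base = K_a2×(327.8+102.1×5.3) = 360.9.
P₂ = ½(136.1+360.9)×5.3 = 1317. Total P_a = 142.2+1317 = 1459 lb/ft.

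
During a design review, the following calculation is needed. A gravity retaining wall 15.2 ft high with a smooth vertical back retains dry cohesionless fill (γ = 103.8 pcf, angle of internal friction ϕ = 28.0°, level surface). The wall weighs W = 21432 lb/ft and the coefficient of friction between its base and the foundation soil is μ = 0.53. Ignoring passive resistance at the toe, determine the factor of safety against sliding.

K_a = tan²(45° − 28.0°/2) = 0.3610.
P_a = ½K_aγH² = 0.5×0.3610×103.8×15.2² = 4329 lb/ft, acting at H/3 = 5.067 ft above the base.
FS_sliding = μW / P_a = 0.53×21432 / 4329 = 2.624.

2.62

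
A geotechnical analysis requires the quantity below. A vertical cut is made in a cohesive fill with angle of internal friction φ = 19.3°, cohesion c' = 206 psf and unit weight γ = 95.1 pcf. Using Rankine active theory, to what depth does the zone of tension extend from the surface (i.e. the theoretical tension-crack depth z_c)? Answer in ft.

K_a = tan²(45° − 19.3°/2) = 0.5032; √K_a = 0.7094.
The active pressure is zero where K_a γ z = 2c√K_a, so z_c = 2c/(γ√K_a) = 2×206/(95.1×0.7094) = 6.107 ft.

6.11 ft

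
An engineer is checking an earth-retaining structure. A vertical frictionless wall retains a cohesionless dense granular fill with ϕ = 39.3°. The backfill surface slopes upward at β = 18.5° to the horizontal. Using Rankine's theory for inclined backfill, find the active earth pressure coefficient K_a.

0.254

K_a = cos β · (cos β − √(cos²β − cos²φ)) / (cos β + √(cos²β − cos²φ)).
cos β = 0.9483, cos φ = 0.7738, √(cos²β − cos²φ) = 0.5482.
K_a = 0.9483 × (0.9483 − 0.5482)/(0.9483 + 0.5482) = 0.2536.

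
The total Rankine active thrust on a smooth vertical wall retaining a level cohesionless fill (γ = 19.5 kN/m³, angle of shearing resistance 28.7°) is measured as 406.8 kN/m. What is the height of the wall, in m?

10.9 m

K_a = 0.3511. P_a = ½ K_a γ H² ⇒ H = √(2P_a/(K_a γ)).
H = √(2×406.8/(0.3511×19.5)) = 10.90 m.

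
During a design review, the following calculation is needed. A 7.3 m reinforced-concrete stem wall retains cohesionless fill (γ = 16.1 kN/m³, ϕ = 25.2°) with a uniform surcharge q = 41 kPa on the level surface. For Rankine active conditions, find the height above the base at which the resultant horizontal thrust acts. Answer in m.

K_a = 0.4027.
Triangular part P₁ = ½K_aγH² = 172.8 at H/3 = 2.433 m; rectangular part P₂ = K_a q H = 120.5 at H/2 = 3.650 m.
ȳ = (P₁·2.433 + P₂·3.650)/(P₁+P₂) = 2.933 m.

2.93 m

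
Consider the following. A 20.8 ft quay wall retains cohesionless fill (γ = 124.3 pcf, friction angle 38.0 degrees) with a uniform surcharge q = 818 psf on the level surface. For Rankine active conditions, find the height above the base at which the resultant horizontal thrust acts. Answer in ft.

8.28 ft

K_a = 0.2379.
Triangular part P₁ = ½K_aγH² = 6396 at H/3 = 6.933 ft; rectangular part P₂ = K_a q H = 4047 at H/2 = 10.40 ft.
ȳ = (P₁·6.933 + P₂·10.40)/(P₁+P₂) = 8.277 ft.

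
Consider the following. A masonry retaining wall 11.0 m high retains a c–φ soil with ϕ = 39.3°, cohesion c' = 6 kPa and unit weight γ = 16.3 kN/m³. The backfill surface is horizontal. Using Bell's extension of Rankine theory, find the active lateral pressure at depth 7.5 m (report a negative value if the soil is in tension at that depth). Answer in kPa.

21.8 kPa

K_a = (1 − sin φ)/(1 + sin φ) = 0.2245.
σ_a = K_a γ z − 2c√K_a = 0.2245×16.3×7.5 − 2×6×0.4738 = 21.75 kPa.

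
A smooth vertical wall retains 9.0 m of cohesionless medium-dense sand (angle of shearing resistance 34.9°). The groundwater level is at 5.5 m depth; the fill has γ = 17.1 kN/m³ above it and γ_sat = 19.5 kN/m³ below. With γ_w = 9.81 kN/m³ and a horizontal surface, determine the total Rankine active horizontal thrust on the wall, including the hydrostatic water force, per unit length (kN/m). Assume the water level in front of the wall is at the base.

236 kN/m

K_a = tan²(45° − φ/2) = 0.2721.
γ' = 19.5 − 9.81 = 9.690 kN/m³. Depth below WT = 3.5 m.
σ'_h at WT = K_a γ d_w = 25.60 kPa; at base = 25.60 + K_a γ' × 3.5 = 34.83 kPa.
P₁ (0–5.5 m) = ½×25.60×5.5 = 70.39. P₂ (5.5–9.0 m) = ½(25.60+34.83)×3.5 = 105.7.
P_w = ½ γ_w h₂² = 0.5×9.81×3.5² = 60.09. Total = 70.39+105.7+60.09 = 236.2 kN/m.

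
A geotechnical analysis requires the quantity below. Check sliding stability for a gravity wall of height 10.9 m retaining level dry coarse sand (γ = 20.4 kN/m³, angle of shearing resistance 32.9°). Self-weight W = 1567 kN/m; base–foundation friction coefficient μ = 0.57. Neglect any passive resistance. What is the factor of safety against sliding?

K_a = tan²(45° − 32.9°/2) = 0.2960.
P_a = ½K_aγH² = 0.5×0.2960×20.4×10.9² = 358.7 kN/m, acting at H/3 = 3.633 m above the base.
FS_sliding = μW / P_a = 0.57×1567 / 358.7 = 2.490.

2.49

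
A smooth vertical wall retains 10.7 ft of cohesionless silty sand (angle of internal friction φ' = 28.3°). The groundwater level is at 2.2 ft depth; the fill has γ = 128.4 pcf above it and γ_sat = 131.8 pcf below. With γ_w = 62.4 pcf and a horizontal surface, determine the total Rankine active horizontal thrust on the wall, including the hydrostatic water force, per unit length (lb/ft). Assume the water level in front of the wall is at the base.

K_a = tan²(45° − φ/2) = 0.3568.
γ' = 131.8 − 62.4 = 69.40 pcf. Depth below WT = 8.5 ft.
σ'_h at WT = K_a γ d_w = 100.8 psf; at base = 100.8 + K_a γ' × 8.5 = 311.2 psf.
P₁ (0–2.2 ft) = ½×100.8×2.2 = 110.9. P₂ (2.2–10.7 ft) = ½(100.8+311.2)×8.5 = 1751.
P_w = ½ γ_w h₂² = 0.5×62.4×8.5² = 2254. Total = 110.9+1751+2254 = 4116 lb/ft.

4120 lb/ft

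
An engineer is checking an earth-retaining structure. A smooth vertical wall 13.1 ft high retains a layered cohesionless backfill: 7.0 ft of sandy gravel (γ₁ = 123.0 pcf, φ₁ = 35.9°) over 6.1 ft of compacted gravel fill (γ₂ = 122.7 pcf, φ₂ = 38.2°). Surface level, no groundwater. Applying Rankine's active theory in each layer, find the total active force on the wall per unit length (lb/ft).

2560 lb/ft

K_a1 = tan²(45°−35.9°/2) = 0.2607; K_a2 = tan²(45°−38.2°/2) = 0.2358.
Layer 1: σ at base = K_a1 γ₁ h₁ = 224.5 psf; P₁ = ½×224.5×7.0 = 785.7.
Layer 2: σ_v at top = γ₁h₁ = 861.0; σ_h top = K_a2×861.0 = 203.0; σ_h base = K_a2×(861.0+122.7×6.1) = 379.5.
P₂ = ½(203.0+379.5)×6.1 = 1777. Total P_a = 785.7+1777 = 2562 lb/ft.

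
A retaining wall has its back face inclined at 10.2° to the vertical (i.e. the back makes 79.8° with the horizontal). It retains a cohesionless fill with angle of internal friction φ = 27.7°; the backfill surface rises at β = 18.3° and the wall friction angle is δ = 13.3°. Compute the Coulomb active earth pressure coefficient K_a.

0.567

K_a = sin²(α+φ) / [sin²α · sin(α−δ) · (1 + √{sin(φ+δ)sin(φ−β) / (sin(α−δ)sin(α+β))})²].
With α = 79.8°, φ = 27.7°, δ = 13.3°, β = 18.3°: K_a = 0.5673.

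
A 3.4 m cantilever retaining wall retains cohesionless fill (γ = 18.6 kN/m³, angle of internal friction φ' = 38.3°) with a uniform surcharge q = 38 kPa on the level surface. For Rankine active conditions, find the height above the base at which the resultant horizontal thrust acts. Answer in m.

1.44 m

K_a = 0.2347.
Triangular part P₁ = ½K_aγH² = 25.24 at H/3 = 1.133 m; rectangular part P₂ = K_a q H = 30.33 at H/2 = 1.700 m.
ȳ = (P₁·1.133 + P₂·1.700)/(P₁+P₂) = 1.443 m.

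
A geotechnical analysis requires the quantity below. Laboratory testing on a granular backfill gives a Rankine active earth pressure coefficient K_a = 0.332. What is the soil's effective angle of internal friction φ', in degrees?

K_a = tan²(45° − φ/2) ⇒ 45° − φ/2 = arctan(√0.332) = 29.95°.
φ = 2(45° − 29.95°) = 30.10°.

30.1°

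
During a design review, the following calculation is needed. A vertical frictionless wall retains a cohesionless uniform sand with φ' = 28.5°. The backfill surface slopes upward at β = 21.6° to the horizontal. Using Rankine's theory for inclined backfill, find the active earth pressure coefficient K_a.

0.472

K_a = cos β · (cos β − √(cos²β − cos²φ)) / (cos β + √(cos²β − cos²φ)).
cos β = 0.9298, cos φ = 0.8788, √(cos²β − cos²φ) = 0.3036.
K_a = 0.9298 × (0.9298 − 0.3036)/(0.9298 + 0.3036) = 0.4721.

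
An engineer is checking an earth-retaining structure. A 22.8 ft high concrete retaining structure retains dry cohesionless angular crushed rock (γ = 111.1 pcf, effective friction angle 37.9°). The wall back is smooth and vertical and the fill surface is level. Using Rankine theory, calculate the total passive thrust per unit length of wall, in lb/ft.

121000 lb/ft

K_p = tan²(45° + φ/2) = 4.185.
P_p = ½ K_p γ H² = 0.5 × 4.185 × 111.1 × 22.8² = 120900 lb/ft.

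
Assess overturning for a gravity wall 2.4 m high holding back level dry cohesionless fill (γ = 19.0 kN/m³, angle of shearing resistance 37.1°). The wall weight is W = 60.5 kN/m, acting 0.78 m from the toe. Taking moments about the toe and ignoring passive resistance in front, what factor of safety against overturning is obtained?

K_a = tan²(45° − 37.1°/2) = 0.2475.
P_a = ½K_aγH² = 0.5×0.2475×19.0×2.4² = 13.54 kN/m, acting at H/3 = 0.8000 m above the base.
Overturning moment M_o = P_a × H/3 = 13.54 × 0.8000 = 10.83.
Resisting moment M_r = W × 0.78 = 60.5 × 0.78 = 47.19.
FS_overturning = M_r/M_o = 47.19/10.83 = 4.356.

4.36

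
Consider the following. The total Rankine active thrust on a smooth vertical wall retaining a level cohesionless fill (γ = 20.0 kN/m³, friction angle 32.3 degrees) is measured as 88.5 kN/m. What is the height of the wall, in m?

K_a = 0.3035. P_a = ½ K_a γ H² ⇒ H = √(2P_a/(K_a γ)).
H = √(2×88.5/(0.3035×20.0)) = 5.400 m.

5.40 m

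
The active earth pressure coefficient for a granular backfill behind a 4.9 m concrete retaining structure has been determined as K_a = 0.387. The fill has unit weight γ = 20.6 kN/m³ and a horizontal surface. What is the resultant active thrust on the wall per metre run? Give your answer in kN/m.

95.7 kN/m

P = ½ K_a γ H² = 0.5 × 0.387 × 20.6 × 4.9² = 95.71 kN/m.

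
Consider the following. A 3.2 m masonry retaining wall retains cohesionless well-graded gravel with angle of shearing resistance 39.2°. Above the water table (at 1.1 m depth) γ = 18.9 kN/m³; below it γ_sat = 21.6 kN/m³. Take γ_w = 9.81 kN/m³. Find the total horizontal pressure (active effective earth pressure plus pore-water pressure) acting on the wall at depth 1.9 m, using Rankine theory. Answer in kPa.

14.7 kPa

K_a = (1 − sin φ)/(1 + sin φ) = 0.2255.
γ' = 21.6 − 9.81 = 11.79 kN/m³.
Effective vertical stress at 1.9 m: σ'_v = 18.9×1.1 + 11.79×0.800 = 30.22 kPa.
σ'_h = K_a σ'_v = 0.2255 × 30.22 = 6.814 kPa; u = γ_w × 0.800 = 7.848 kPa.
Total σ_h = 6.814 + 7.848 = 14.66 kPa.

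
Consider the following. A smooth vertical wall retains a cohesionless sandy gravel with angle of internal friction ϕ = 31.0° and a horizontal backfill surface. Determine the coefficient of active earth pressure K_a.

0.320

K_a = (1 − sin φ)/(1 + sin φ) = (1 − sin 31.0°)/(1 + sin 31.0°) = 0.3201.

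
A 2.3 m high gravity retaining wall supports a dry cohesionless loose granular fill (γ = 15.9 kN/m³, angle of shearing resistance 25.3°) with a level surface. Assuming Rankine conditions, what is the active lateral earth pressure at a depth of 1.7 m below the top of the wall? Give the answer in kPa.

10.8 kPa

K_a = (1 − sin φ)/(1 + sin φ) = 0.4012.
σ_h = K_a γ z = 0.4012 × 15.9 × 1.7 = 10.84 kPa.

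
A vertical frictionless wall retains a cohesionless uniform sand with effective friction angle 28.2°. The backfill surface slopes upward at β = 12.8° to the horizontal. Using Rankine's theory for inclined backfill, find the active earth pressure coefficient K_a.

K_a = cos β · (cos β − √(cos²β − cos²φ)) / (cos β + √(cos²β − cos²φ)).
cos β = 0.9751, cos φ = 0.8813, √(cos²β − cos²φ) = 0.4174.
K_a = 0.9751 × (0.9751 − 0.4174)/(0.9751 + 0.4174) = 0.3906.

0.391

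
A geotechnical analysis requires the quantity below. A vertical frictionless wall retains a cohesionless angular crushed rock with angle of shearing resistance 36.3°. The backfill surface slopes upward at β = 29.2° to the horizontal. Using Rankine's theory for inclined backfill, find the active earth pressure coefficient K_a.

K_a = cos β · (cos β − √(cos²β − cos²φ)) / (cos β + √(cos²β − cos²φ)).
cos β = 0.8729, cos φ = 0.8059, √(cos²β − cos²φ) = 0.3354.
K_a = 0.8729 × (0.8729 − 0.3354)/(0.8729 + 0.3354) = 0.3884.

0.388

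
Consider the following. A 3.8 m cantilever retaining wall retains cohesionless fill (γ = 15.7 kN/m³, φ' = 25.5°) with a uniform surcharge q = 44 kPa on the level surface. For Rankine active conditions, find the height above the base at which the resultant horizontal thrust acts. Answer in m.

1.64 m

K_a = 0.3981.
Triangular part P₁ = ½K_aγH² = 45.13 at H/3 = 1.267 m; rectangular part P₂ = K_a q H = 66.56 at H/2 = 1.900 m.
ȳ = (P₁·1.267 + P₂·1.900)/(P₁+P₂) = 1.644 m.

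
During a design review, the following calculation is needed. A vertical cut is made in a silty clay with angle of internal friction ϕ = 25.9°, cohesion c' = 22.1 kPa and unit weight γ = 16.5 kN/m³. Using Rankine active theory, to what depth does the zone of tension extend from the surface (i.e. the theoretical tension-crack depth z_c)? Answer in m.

K_a = tan²(45° − 25.9°/2) = 0.3920; √K_a = 0.6261.
The active pressure is zero where K_a γ z = 2c√K_a, so z_c = 2c/(γ√K_a) = 2×22.1/(16.5×0.6261) = 4.279 m.

4.28 m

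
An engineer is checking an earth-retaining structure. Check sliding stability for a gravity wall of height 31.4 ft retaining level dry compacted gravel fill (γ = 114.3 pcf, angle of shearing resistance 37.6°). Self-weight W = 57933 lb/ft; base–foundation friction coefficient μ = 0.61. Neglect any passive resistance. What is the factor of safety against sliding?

K_a = tan²(45° − 37.6°/2) = 0.2421.
P_a = ½K_aγH² = 0.5×0.2421×114.3×31.4² = 13640 lb/ft, acting at H/3 = 10.47 ft above the base.
FS_sliding = μW / P_a = 0.61×57933 / 13640 = 2.590.

2.59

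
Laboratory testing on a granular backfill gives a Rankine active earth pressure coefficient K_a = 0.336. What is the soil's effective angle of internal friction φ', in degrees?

29.8°

K_a = tan²(45° − φ/2) ⇒ 45° − φ/2 = arctan(√0.336) = 30.10°.
φ = 2(45° − 30.10°) = 29.80°.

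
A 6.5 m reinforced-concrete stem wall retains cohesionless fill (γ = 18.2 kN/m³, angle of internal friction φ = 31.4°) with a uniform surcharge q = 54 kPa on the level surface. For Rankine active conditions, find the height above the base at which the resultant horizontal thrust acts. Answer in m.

2.68 m

K_a = 0.3149.
Triangular part P₁ = ½K_aγH² = 121.1 at H/3 = 2.167 m; rectangular part P₂ = K_a q H = 110.5 at H/2 = 3.250 m.
ȳ = (P₁·2.167 + P₂·3.250)/(P₁+P₂) = 2.684 m.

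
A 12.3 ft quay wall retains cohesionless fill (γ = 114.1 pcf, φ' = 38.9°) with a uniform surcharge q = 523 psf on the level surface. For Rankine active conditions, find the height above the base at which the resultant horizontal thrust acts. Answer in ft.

4.98 ft

K_a = 0.2285.
Triangular part P₁ = ½K_aγH² = 1972 at H/3 = 4.100 ft; rectangular part P₂ = K_a q H = 1470 at H/2 = 6.150 ft.
ȳ = (P₁·4.100 + P₂·6.150)/(P₁+P₂) = 4.975 ft.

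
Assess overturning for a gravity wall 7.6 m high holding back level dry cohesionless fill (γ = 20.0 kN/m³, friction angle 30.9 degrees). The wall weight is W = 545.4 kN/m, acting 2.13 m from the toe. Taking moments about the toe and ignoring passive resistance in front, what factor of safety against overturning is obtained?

2.47

K_a = tan²(45° − 30.9°/2) = 0.3214.
P_a = ½K_aγH² = 0.5×0.3214×20.0×7.6² = 185.6 kN/m, acting at H/3 = 2.533 m above the base.
Overturning moment M_o = P_a × H/3 = 185.6 × 2.533 = 470.3.
Resisting moment M_r = W × 2.13 = 545.4 × 2.13 = 1162.
FS_overturning = M_r/M_o = 1162/470.3 = 2.470.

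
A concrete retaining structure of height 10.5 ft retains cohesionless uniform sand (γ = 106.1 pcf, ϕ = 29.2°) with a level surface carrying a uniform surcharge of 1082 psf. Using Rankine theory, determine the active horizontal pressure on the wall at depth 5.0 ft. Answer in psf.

K_a = (1 − sin φ)/(1 + sin φ) = 0.3442.
σ_v = γz + q = 106.1 × 5.0 + 1082 = 1612 psf.
σ_h = K_a σ_v = 0.3442 × 1612 = 555.0 psf.

555 psf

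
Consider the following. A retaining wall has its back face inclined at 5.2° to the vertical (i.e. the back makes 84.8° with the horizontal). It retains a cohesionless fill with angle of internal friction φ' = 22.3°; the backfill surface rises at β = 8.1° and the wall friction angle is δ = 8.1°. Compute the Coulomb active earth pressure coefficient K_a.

0.514

K_a = sin²(α+φ) / [sin²α · sin(α−δ) · (1 + √{sin(φ+δ)sin(φ−β) / (sin(α−δ)sin(α+β))})²].
With α = 84.8°, φ = 22.3°, δ = 8.1°, β = 8.1°: K_a = 0.5137.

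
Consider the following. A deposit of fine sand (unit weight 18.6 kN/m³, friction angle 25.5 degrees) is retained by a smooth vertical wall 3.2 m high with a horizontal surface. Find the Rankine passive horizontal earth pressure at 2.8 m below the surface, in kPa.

131 kPa

K_p = (1 + sin φ)/(1 − sin φ) = 2.512.
σ_h = K_p γ z = 2.512 × 18.6 × 2.8 = 130.8 kPa.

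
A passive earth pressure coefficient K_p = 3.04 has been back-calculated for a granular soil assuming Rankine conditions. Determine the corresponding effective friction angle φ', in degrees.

30.3°

K_p = (1+sin φ)/(1−sin φ) ⇒ sin φ = (K_p − 1)/(K_p + 1) = 0.5050.
φ = arcsin(0.5050) = 30.33°.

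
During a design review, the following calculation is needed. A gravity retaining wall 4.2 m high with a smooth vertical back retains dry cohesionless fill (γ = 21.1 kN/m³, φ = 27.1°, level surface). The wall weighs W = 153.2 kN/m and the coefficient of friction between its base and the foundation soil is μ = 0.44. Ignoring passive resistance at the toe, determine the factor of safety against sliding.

0.968

K_a = tan²(45° − 27.1°/2) = 0.3741.
P_a = ½K_aγH² = 0.5×0.3741×21.1×4.2² = 69.61 kN/m, acting at H/3 = 1.400 m above the base.
FS_sliding = μW / P_a = 0.44×153.2 / 69.61 = 0.9683.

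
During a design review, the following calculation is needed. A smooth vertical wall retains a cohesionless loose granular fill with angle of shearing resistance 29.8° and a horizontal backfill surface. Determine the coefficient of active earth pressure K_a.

K_a = (1 − sin φ)/(1 + sin φ) = (1 − sin 29.8°)/(1 + sin 29.8°) = 0.3360.

0.336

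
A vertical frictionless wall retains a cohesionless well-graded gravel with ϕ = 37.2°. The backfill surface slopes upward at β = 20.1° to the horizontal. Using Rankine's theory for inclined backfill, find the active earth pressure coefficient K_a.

0.289

K_a = cos β · (cos β − √(cos²β − cos²φ)) / (cos β + √(cos²β − cos²φ)).
cos β = 0.9391, cos φ = 0.7965, √(cos²β − cos²φ) = 0.4974.
K_a = 0.9391 × (0.9391 − 0.4974)/(0.9391 + 0.4974) = 0.2887.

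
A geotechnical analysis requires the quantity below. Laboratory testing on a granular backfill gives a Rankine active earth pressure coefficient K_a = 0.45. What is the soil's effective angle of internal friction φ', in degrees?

K_a = tan²(45° − φ/2) ⇒ 45° − φ/2 = arctan(√0.45) = 33.85°.
φ = 2(45° − 33.85°) = 22.29°.

22.3°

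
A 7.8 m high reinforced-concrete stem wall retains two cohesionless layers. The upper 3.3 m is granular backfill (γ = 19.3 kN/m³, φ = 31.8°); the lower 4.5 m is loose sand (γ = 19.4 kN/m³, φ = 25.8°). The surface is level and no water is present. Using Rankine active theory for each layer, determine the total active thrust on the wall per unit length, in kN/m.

K_a1 = tan²(45°−31.8°/2) = 0.3098; K_a2 = tan²(45°−25.8°/2) = 0.3935.
Layer 1: σ at base = K_a1 γ₁ h₁ = 19.73 kPa; P₁ = ½×19.73×3.3 = 32.56.
Layer 2: σ_v at top = γ₁h₁ = 63.69; σ_h top = K_a2×63.69 = 25.06; σ_h base = K_a2×(63.69+19.4×4.5) = 59.42.
P₂ = ½(25.06+59.42)×4.5 = 190.1. Total P_a = 32.56+190.1 = 222.6 kN/m.

223 kN/m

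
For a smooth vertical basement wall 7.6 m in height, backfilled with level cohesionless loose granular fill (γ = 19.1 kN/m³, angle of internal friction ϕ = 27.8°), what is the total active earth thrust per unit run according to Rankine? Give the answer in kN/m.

201 kN/m

K_a = tan²(45° − φ/2) = 0.3639.
P_a = ½ K_a γ H² = 0.5 × 0.3639 × 19.1 × 7.6² = 200.7 kN/m.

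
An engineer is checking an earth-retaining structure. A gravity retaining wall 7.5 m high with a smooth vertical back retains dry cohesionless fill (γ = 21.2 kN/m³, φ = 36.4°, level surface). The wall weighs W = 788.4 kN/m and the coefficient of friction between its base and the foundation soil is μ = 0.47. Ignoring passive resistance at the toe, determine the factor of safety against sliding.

K_a = tan²(45° − 36.4°/2) = 0.2552.
P_a = ½K_aγH² = 0.5×0.2552×21.2×7.5² = 152.1 kN/m, acting at H/3 = 2.500 m above the base.
FS_sliding = μW / P_a = 0.47×788.4 / 152.1 = 2.436.

2.44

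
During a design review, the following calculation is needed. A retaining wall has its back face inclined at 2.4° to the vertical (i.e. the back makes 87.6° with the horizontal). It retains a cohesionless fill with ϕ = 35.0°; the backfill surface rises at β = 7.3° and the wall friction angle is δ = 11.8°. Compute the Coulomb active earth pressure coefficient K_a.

0.289

K_a = sin²(α+φ) / [sin²α · sin(α−δ) · (1 + √{sin(φ+δ)sin(φ−β) / (sin(α−δ)sin(α+β))})²].
With α = 87.6°, φ = 35.0°, δ = 11.8°, β = 7.3°: K_a = 0.2893.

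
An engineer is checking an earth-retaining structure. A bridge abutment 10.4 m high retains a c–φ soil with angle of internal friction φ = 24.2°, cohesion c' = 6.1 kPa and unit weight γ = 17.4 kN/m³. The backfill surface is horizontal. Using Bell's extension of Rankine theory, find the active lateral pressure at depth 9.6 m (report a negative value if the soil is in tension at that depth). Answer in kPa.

K_a = (1 − sin φ)/(1 + sin φ) = 0.4185.
σ_a = K_a γ z − 2c√K_a = 0.4185×17.4×9.6 − 2×6.1×0.6469 = 62.02 kPa.

62.0 kPa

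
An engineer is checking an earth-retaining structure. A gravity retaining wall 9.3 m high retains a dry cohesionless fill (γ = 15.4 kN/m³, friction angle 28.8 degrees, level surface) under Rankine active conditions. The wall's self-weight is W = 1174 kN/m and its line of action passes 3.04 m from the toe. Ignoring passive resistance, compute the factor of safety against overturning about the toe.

4.94

K_a = tan²(45° − 28.8°/2) = 0.3498.
P_a = ½K_aγH² = 0.5×0.3498×15.4×9.3² = 232.9 kN/m, acting at H/3 = 3.100 m above the base.
Overturning moment M_o = P_a × H/3 = 232.9 × 3.100 = 722.1.
Resisting moment M_r = W × 3.04 = 1174 × 3.04 = 3569.
FS_overturning = M_r/M_o = 3569/722.1 = 4.943.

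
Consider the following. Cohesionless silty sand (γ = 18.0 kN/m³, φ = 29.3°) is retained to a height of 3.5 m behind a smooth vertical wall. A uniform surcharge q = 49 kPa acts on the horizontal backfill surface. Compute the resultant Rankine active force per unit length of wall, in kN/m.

K_a = tan²(45° − φ/2) = 0.3428.
Soil triangle: ½ K_a γ H² = 0.5×0.3428×18.0×3.5² = 37.80 kN/m.
Surcharge rectangle: K_a q H = 0.3428×49×3.5 = 58.80 kN/m.
Total = 37.80 + 58.80 = 96.59 kN/m.

96.6 kN/m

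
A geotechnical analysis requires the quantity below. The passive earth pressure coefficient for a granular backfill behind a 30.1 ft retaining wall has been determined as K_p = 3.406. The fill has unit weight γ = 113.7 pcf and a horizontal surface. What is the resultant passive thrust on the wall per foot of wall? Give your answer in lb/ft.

175000 lb/ft

P = ½ K_p γ H² = 0.5 × 3.406 × 113.7 × 30.1² = 175400 lb/ft.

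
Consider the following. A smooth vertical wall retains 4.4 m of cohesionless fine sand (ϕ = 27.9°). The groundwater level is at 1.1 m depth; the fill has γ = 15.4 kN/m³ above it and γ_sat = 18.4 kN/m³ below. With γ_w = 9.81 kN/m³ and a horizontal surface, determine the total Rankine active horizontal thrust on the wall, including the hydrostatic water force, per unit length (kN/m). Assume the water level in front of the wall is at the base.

94.0 kN/m

K_a = tan²(45° − φ/2) = 0.3625.
γ' = 18.4 − 9.81 = 8.590 kN/m³. Depth below WT = 3.3 m.
σ'_h at WT = K_a γ d_w = 6.140 kPa; at base = 6.140 + K_a γ' × 3.3 = 16.41 kPa.
P₁ (0–1.1 m) = ½×6.140×1.1 = 3.377. P₂ (1.1–4.4 m) = ½(6.140+16.41)×3.3 = 37.22.
P_w = ½ γ_w h₂² = 0.5×9.81×3.3² = 53.42. Total = 3.377+37.22+53.42 = 94.01 kN/m.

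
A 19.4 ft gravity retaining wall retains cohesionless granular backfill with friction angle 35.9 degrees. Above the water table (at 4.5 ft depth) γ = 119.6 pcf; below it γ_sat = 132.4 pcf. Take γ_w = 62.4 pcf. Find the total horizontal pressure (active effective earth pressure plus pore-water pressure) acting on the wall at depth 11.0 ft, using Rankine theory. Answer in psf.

K_a = (1 − sin φ)/(1 + sin φ) = 0.2607.
γ' = 132.4 − 62.4 = 70.00 pcf.
Effective vertical stress at 11.0 ft: σ'_v = 119.6×4.5 + 70.00×6.50 = 993.2 psf.
σ'_h = K_a σ'_v = 0.2607 × 993.2 = 259.0 psf; u = γ_w × 6.50 = 405.6 psf.
Total σ_h = 259.0 + 405.6 = 664.6 psf.

665 psf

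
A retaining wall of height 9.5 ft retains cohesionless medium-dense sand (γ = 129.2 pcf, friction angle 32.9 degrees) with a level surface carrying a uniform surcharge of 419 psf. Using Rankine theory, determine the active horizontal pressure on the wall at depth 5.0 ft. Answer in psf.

315 psf

K_a = (1 − sin φ)/(1 + sin φ) = 0.2960.
σ_v = γz + q = 129.2 × 5.0 + 419 = 1065 psf.
σ_h = K_a σ_v = 0.2960 × 1065 = 315.3 psf.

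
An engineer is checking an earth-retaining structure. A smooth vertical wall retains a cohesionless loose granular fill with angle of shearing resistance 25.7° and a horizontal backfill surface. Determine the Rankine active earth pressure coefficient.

K_a = tan²(45° − φ/2) = tan²(32.15°) = 0.3950.

0.395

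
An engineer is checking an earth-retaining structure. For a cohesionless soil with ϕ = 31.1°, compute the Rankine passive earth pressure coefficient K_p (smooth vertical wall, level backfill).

K_p = (1 + sin φ)/(1 − sin φ) = tan²(45° + 31.1°/2) = 3.137.

3.14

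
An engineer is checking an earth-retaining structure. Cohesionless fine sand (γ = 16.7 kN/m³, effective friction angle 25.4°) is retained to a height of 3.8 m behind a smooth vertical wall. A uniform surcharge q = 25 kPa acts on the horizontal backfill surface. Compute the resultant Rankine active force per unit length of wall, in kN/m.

86.2 kN/m

K_a = tan²(45° − φ/2) = 0.3996.
Soil triangle: ½ K_a γ H² = 0.5×0.3996×16.7×3.8² = 48.19 kN/m.
Surcharge rectangle: K_a q H = 0.3996×25×3.8 = 37.97 kN/m.
Total = 48.19 + 37.97 = 86.15 kN/m.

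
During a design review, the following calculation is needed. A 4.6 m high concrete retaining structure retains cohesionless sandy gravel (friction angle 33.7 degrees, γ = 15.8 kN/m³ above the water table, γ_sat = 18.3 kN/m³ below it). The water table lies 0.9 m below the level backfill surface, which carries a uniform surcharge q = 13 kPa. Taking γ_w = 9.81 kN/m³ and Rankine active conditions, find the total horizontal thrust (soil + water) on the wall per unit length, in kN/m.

118 kN/m

K_a = tan²(45° − φ/2) = 0.2863.
γ' = 18.3 − 9.81 = 8.490 kN/m³. h₂ = H − d_w = 3.7 m.
σ'_h: at surface K_a·q = 3.722; at WT K_a(q+γd_w) = 7.793; at base K_a(q+γd_w+γ'h₂) = 16.79 kPa.
P₁ = ½(3.722+7.793)×0.9 = 5.182; P₂ = ½(7.793+16.79)×3.7 = 45.47; P_w = ½γ_w h₂² = 67.15.
Total = 5.182+45.47+67.15 = 117.8 kN/m.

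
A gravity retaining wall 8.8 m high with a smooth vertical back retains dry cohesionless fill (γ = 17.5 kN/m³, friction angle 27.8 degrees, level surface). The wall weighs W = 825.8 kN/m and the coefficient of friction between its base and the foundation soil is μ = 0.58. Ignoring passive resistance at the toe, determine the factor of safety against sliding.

1.94

K_a = tan²(45° − 27.8°/2) = 0.3639.
P_a = ½K_aγH² = 0.5×0.3639×17.5×8.8² = 246.6 kN/m, acting at H/3 = 2.933 m above the base.
FS_sliding = μW / P_a = 0.58×825.8 / 246.6 = 1.942.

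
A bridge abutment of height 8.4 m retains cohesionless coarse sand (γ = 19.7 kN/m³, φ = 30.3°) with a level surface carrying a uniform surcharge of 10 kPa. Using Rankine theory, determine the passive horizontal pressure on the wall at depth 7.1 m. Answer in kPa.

455 kPa

K_p = (1 + sin φ)/(1 − sin φ) = 3.037.
σ_v = γz + q = 19.7 × 7.1 + 10 = 149.9 kPa.
σ_h = K_p σ_v = 3.037 × 149.9 = 455.1 kPa.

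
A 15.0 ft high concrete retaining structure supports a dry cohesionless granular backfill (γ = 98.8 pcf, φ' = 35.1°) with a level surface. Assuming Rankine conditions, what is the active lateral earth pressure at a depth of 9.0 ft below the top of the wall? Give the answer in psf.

240 psf

K_a = (1 − sin φ)/(1 + sin φ) = 0.2698.
σ_h = K_a γ z = 0.2698 × 98.8 × 9.0 = 239.9 psf.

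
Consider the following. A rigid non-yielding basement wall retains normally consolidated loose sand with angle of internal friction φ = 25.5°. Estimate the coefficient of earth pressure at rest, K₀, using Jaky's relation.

K₀ = 1 − sin φ' = 1 − sin 25.5° = 0.5695.

0.569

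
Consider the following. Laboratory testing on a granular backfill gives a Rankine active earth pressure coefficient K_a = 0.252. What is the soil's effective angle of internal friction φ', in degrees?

36.7°

K_a = tan²(45° − φ/2) ⇒ 45° − φ/2 = arctan(√0.252) = 26.66°.
φ = 2(45° − 26.66°) = 36.69°.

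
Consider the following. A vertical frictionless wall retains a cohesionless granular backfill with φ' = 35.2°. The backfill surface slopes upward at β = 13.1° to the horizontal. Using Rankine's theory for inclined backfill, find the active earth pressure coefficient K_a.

K_a = cos β · (cos β − √(cos²β − cos²φ)) / (cos β + √(cos²β − cos²φ)).
cos β = 0.9740, cos φ = 0.8171, √(cos²β − cos²φ) = 0.5300.
K_a = 0.9740 × (0.9740 − 0.5300)/(0.9740 + 0.5300) = 0.2875.

0.288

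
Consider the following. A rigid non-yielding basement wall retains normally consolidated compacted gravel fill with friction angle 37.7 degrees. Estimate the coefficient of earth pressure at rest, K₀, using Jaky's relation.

0.388

K₀ = 1 − sin φ' = 1 − sin 37.7° = 0.3885.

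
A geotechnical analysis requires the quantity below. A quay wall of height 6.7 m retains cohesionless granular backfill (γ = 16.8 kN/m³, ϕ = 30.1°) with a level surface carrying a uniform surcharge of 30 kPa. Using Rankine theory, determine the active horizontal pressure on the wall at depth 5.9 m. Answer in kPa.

42.9 kPa

K_a = (1 − sin φ)/(1 + sin φ) = 0.3320.
σ_v = γz + q = 16.8 × 5.9 + 30 = 129.1 kPa.
σ_h = K_a σ_v = 0.3320 × 129.1 = 42.87 kPa.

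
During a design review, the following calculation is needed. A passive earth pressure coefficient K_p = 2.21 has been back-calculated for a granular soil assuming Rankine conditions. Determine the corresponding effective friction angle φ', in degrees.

K_p = (1+sin φ)/(1−sin φ) ⇒ sin φ = (K_p − 1)/(K_p + 1) = 0.3769.
φ = arcsin(0.3769) = 22.14°.

22.1°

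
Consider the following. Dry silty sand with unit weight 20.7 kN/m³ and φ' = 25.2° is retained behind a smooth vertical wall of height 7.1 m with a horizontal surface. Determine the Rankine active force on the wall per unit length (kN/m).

K_a = tan²(45° − φ/2) = 0.4027.
P_a = ½ K_a γ H² = 0.5 × 0.4027 × 20.7 × 7.1² = 210.1 kN/m.

210 kN/m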